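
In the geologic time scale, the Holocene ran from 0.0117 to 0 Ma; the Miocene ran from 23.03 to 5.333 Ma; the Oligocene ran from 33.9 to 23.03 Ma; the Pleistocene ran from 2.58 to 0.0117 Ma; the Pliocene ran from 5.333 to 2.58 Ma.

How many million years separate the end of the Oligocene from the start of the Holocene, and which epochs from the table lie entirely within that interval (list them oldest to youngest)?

The Oligocene closes at 23.03 Ma and the Holocene opens at 0.0117 Ma, so the interval is 23.03 − 0.0117 = 23.0183 Myr.
An epoch fits inside if it starts at or after 23.03 Ma and ends at or before 0.0117 Ma; oldest first that gives Miocene, Pliocene, Pleistocene.

23.0183 million years; Miocene, Pliocene, Pleistocene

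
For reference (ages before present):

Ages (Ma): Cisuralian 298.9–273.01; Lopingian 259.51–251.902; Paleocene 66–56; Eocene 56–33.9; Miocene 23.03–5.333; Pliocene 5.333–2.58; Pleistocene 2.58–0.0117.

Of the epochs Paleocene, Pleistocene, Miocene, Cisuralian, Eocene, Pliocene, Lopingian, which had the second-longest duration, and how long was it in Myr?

Eocene, 22.1 million years

Durations: Paleocene 10; Pleistocene 2.5683; Miocene 17.697; Cisuralian 25.89; Eocene 22.1; Pliocene 2.753; Lopingian 7.608 Myr.
Sorted longest-first: Cisuralian (25.89), Eocene (22.1), Miocene (17.697), Paleocene (10), Lopingian (7.608), Pliocene (2.753), Pleistocene (2.5683).
The second longest is Eocene at 22.1 Myr.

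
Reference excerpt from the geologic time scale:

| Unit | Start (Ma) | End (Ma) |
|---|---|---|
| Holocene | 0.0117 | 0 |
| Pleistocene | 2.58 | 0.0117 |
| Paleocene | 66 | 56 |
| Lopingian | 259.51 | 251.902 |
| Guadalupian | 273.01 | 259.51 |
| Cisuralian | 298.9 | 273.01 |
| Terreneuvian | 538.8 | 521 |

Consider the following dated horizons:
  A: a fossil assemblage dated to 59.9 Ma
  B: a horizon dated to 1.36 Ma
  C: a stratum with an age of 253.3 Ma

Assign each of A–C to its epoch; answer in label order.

A — Paleocene; B — Pleistocene; C — Lopingian

Match each age against the start–end ranges in the excerpt: A = 59.9 Ma → Paleocene (66–56); B = 1.36 Ma → Pleistocene (2.58–0.0117); C = 253.3 Ma → Lopingian (259.51–251.902).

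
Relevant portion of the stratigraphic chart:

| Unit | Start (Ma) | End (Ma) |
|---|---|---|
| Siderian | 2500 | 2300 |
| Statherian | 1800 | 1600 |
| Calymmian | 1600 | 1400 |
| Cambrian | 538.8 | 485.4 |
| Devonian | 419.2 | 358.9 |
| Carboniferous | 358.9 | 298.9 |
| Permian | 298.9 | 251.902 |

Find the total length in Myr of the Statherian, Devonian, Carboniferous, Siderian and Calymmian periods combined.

720.3 million years

Each duration: Statherian = 200; Devonian = 60.3; Carboniferous = 60; Siderian = 200; Calymmian = 200.
Sum: 200 + 60.3 + 60 + 200 + 200 = 720.3 Myr.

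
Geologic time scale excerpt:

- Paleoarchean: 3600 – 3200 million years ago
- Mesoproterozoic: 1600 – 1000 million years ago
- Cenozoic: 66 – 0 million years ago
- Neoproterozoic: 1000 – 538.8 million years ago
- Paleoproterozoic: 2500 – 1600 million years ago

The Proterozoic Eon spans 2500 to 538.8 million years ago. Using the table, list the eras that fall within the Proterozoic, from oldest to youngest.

Paleoproterozoic, Mesoproterozoic, Neoproterozoic

Eras with both bounds inside 2500–538.8 Ma: Paleoproterozoic (2500–1600), Mesoproterozoic (1600–1000), Neoproterozoic (1000–538.8).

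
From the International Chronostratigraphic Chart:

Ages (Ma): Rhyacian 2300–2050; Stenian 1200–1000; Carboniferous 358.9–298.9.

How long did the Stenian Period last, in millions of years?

1200 − 1000 = 200 million years.

200 million years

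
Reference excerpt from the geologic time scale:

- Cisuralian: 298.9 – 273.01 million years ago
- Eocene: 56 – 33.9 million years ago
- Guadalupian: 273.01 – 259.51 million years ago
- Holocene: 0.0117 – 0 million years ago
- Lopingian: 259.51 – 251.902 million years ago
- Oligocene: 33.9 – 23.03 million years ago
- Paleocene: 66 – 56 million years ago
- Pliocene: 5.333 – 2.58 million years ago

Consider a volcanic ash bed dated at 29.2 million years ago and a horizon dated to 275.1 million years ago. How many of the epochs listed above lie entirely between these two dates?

4

275.1 Ma sits inside the Cisuralian (298.9–273.01) and 29.2 Ma inside the Oligocene (33.9–23.03); neither of those is wholly between the two dates.
The listed epochs lying completely between them are Guadalupian, Lopingian, Paleocene, Eocene — 4 in all.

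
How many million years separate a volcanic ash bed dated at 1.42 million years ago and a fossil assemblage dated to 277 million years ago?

277 − 1.42 = 275.58 million years.

275.58 million years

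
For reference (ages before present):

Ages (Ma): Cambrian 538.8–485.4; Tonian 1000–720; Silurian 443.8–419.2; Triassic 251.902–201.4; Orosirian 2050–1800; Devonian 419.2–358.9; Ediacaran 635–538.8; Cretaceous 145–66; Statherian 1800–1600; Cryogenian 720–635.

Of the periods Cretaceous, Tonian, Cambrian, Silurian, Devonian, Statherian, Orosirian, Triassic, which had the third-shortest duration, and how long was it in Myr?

Durations: Cretaceous 79; Tonian 280; Cambrian 53.4; Silurian 24.6; Devonian 60.3; Statherian 200; Orosirian 250; Triassic 50.502 Myr.
Sorted shortest-first: Silurian (24.6), Triassic (50.502), Cambrian (53.4), Devonian (60.3), Cretaceous (79), Statherian (200), Orosirian (250), Tonian (280).
The third shortest is Cambrian at 53.4 Myr.

Cambrian, 53.4 million years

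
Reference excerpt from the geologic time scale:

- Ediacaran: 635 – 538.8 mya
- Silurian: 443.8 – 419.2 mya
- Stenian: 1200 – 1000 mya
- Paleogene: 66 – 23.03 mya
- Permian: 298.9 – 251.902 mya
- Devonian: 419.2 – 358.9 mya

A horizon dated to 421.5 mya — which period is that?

421.5 Ma lies between 443.8 and 419.2 Ma, so it falls in the Silurian.

Silurian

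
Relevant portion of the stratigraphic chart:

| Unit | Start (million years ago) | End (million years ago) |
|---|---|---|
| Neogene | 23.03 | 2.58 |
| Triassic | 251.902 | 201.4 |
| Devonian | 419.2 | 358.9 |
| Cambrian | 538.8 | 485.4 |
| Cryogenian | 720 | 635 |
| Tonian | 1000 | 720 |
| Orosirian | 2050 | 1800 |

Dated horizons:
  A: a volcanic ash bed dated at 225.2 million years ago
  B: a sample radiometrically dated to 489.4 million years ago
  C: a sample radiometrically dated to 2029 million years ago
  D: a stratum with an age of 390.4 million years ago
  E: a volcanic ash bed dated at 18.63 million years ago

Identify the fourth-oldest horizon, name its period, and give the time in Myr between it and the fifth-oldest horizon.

A, in the Triassic; 206.57 million years to E

Larger Ma means older, so oldest first: C 2029 > B 489.4 > D 390.4 > A 225.2 > E 18.63.
Counting 4 along gives A (225.2 Ma); the excerpt puts that inside the Triassic, 251.902–201.4 Ma.
Next in line is E (18.63 Ma), and 225.2 − 18.63 = 206.57 Myr.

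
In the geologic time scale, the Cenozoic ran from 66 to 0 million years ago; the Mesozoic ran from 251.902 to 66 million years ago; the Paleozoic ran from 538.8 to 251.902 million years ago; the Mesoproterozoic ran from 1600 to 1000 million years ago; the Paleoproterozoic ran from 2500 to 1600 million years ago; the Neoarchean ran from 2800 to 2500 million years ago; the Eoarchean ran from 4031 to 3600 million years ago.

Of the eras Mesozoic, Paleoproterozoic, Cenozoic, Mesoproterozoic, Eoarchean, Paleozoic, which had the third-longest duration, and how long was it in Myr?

Eoarchean, 431 million years

Durations: Mesozoic 185.902; Paleoproterozoic 900; Cenozoic 66; Mesoproterozoic 600; Eoarchean 431; Paleozoic 286.898 Myr.
Sorted longest-first: Paleoproterozoic (900), Mesoproterozoic (600), Eoarchean (431), Paleozoic (286.898), Mesozoic (185.902), Cenozoic (66).
The third longest is Eoarchean at 431 Myr.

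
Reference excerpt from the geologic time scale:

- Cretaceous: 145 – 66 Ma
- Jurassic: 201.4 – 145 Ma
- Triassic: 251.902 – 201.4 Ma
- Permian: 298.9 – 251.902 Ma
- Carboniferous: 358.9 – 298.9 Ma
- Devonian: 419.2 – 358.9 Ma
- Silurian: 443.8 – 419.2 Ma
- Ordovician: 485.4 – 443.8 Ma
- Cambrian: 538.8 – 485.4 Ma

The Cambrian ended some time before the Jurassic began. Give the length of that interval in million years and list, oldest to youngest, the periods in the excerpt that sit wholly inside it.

The Cambrian closes at 485.4 Ma and the Jurassic opens at 201.4 Ma, so the interval is 485.4 − 201.4 = 284 Myr.
A period fits inside if it starts at or after 485.4 Ma and ends at or before 201.4 Ma; oldest first that gives Ordovician, Silurian, Devonian, Carboniferous, Permian, Triassic.

284 million years; Ordovician, Silurian, Devonian, Carboniferous, Permian, Triassic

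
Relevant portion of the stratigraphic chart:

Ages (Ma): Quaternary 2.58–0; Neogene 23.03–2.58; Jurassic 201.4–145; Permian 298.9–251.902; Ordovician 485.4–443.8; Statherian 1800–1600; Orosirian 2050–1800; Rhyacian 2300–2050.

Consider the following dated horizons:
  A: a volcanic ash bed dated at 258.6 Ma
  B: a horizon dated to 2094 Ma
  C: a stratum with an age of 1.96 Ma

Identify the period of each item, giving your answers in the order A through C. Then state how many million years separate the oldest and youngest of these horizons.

A — Permian; B — Rhyacian; C — Quaternary; span 2092.04 million years

Match each age against the start–end ranges in the excerpt: A = 258.6 Ma → Permian (298.9–251.902); B = 2094 Ma → Rhyacian (2300–2050); C = 1.96 Ma → Quaternary (2.58–0).
The largest age is 2094 Ma and the smallest is 1.96 Ma; their difference is 2092.04 Myr.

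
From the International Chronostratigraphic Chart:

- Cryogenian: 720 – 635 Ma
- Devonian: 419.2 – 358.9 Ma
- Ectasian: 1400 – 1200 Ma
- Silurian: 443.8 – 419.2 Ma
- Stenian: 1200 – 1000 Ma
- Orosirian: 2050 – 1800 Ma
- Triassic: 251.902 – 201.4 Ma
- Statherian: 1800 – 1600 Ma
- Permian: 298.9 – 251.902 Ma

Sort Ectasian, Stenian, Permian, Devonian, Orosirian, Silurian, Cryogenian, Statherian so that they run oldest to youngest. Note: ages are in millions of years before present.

Orosirian, then Statherian, then Ectasian, then Stenian, then Cryogenian, then Silurian, then Devonian, then Permian

Sorting by start age (descending Ma, since larger Ma = older): Orosirian start 2050, Statherian start 1800, Ectasian start 1400, Stenian start 1200, Cryogenian start 720, Silurian start 443.8, Devonian start 419.2, Permian start 298.9.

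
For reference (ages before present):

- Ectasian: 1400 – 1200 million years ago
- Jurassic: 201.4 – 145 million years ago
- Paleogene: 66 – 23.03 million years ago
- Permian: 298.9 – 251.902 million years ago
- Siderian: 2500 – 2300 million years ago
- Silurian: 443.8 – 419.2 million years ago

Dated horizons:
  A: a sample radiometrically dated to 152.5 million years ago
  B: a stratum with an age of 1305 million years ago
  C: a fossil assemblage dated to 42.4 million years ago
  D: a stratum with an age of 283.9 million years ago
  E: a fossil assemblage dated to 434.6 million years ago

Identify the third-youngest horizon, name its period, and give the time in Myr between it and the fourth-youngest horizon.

Smaller Ma means younger, so youngest first: C 42.4 < A 152.5 < D 283.9 < E 434.6 < B 1305.
Counting 3 along gives D (283.9 Ma); the excerpt puts that inside the Permian, 298.9–251.902 Ma.
Next in line is E (434.6 Ma), and 434.6 − 283.9 = 150.7 Myr.

D, in the Permian; 150.7 million years to E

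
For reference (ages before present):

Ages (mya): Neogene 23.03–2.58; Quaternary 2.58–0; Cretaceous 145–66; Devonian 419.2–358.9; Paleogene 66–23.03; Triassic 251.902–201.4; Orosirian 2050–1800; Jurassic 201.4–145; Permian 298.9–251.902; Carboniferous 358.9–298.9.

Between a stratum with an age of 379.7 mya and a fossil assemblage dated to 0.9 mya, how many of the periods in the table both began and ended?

379.7 Ma sits inside the Devonian (419.2–358.9) and 0.9 Ma inside the Quaternary (2.58–0); neither of those is wholly between the two dates.
The listed periods lying completely between them are Carboniferous, Permian, Triassic, Jurassic, Cretaceous, Paleogene, Neogene — 7 in all.

7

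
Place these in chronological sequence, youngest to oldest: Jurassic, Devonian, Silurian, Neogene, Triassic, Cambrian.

Neogene, then Jurassic, then Triassic, then Devonian, then Silurian, then Cambrian

Era membership (oldest first within each) — Paleozoic: Cambrian, Silurian, Devonian; Mesozoic: Triassic, Jurassic; Cenozoic: Neogene. Paleozoic precedes Mesozoic, which precedes Cenozoic. Concatenating the groups in that era order and then reversing gives youngest to oldest.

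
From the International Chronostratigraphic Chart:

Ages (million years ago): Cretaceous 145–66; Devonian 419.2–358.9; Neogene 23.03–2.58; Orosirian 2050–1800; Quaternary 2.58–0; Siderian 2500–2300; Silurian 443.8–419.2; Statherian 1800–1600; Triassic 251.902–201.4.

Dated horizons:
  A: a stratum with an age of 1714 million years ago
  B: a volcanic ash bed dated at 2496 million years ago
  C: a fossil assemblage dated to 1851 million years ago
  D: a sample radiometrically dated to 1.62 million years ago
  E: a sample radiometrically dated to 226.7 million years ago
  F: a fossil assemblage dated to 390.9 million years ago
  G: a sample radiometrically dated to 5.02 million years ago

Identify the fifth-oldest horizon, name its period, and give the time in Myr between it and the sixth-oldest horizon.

E, in the Triassic; 221.68 million years to G

Sorted oldest-first by Ma: B (2496), C (1851), A (1714), F (390.9), E (226.7), G (5.02), D (1.62).
The fifth oldest is E at 226.7 Ma, which lies in 251.902–201.4 Ma: the Triassic.
The sixth oldest is G at 5.02 Ma; separation = |226.7 − 5.02| = 221.68 Myr.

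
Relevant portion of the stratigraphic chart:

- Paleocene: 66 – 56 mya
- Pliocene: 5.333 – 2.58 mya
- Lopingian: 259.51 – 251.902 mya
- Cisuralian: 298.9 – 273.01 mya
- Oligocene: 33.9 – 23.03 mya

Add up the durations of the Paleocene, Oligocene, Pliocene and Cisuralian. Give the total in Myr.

Duration is start − end for each: (66 − 56) + (33.9 − 23.03) + (5.333 − 2.58) + (298.9 − 273.01).
That is 10 + 10.87 + 2.753 + 25.89, which totals 49.513 million years.

49.513 million years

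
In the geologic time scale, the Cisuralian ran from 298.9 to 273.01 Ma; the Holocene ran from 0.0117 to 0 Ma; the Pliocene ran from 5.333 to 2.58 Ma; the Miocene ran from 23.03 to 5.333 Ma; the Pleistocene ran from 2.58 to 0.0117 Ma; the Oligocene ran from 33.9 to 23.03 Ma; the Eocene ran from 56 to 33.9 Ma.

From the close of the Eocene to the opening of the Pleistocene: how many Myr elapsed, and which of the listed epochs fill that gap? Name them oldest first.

31.32 million years; Oligocene, Miocene, Pliocene

The Eocene closes at 33.9 Ma and the Pleistocene opens at 2.58 Ma, so the interval is 33.9 − 2.58 = 31.32 Myr.
An epoch fits inside if it starts at or after 33.9 Ma and ends at or before 2.58 Ma; oldest first that gives Oligocene, Miocene, Pliocene.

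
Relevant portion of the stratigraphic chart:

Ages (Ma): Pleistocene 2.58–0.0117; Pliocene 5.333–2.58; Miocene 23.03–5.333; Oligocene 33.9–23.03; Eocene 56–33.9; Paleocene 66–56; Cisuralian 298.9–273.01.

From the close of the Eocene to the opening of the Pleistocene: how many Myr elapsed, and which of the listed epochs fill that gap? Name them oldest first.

31.32 million years; Oligocene, Miocene, Pliocene

The Eocene closes at 33.9 Ma and the Pleistocene opens at 2.58 Ma, so the interval is 33.9 − 2.58 = 31.32 Myr.
An epoch fits inside if it starts at or after 33.9 Ma and ends at or before 2.58 Ma; oldest first that gives Oligocene, Miocene, Pliocene.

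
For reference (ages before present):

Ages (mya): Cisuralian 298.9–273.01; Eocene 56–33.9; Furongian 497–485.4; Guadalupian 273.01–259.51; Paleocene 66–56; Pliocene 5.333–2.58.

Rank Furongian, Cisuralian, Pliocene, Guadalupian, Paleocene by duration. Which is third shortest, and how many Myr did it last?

Durations: Furongian 11.6; Cisuralian 25.89; Pliocene 2.753; Guadalupian 13.5; Paleocene 10 Myr.
Sorted shortest-first: Pliocene (2.753), Paleocene (10), Furongian (11.6), Guadalupian (13.5), Cisuralian (25.89).
The third shortest is Furongian at 11.6 Myr.

Furongian, 11.6 million years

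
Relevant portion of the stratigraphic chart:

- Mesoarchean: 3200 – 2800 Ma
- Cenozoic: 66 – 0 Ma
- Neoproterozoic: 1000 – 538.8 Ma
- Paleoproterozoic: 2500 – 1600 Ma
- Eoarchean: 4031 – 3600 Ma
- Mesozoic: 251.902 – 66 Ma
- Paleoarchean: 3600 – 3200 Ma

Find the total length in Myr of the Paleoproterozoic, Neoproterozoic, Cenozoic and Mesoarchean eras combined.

Duration is start − end for each: (2500 − 1600) + (1000 − 538.8) + (66 − 0) + (3200 − 2800).
That is 900 + 461.2 + 66 + 400, which totals 1827.2 million years.

1827.2 million years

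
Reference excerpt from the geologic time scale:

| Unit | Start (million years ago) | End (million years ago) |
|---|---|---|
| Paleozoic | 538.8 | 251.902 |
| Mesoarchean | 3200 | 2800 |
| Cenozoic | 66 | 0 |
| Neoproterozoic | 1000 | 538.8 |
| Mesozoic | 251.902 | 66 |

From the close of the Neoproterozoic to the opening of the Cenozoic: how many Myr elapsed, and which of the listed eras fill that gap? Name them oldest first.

The Neoproterozoic closes at 538.8 Ma and the Cenozoic opens at 66 Ma, so the interval is 538.8 − 66 = 472.8 Myr.
An era fits inside if it starts at or after 538.8 Ma and ends at or before 66 Ma; oldest first that gives Paleozoic, Mesozoic.

472.8 million years; Paleozoic, Mesozoic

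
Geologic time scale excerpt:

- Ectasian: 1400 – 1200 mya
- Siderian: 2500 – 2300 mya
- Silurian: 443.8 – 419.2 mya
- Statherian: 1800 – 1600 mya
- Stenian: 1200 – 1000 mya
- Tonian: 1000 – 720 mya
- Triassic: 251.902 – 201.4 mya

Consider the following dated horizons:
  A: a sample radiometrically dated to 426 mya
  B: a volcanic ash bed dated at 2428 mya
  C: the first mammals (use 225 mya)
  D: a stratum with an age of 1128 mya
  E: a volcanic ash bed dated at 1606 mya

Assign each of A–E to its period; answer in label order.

A — Silurian; B — Siderian; C — Triassic; D — Stenian; E — Statherian

Match each age against the start–end ranges in the excerpt: A = 426 Ma → Silurian (443.8–419.2); B = 2428 Ma → Siderian (2500–2300); C = 225 Ma → Triassic (251.902–201.4); D = 1128 Ma → Stenian (1200–1000); E = 1606 Ma → Statherian (1800–1600).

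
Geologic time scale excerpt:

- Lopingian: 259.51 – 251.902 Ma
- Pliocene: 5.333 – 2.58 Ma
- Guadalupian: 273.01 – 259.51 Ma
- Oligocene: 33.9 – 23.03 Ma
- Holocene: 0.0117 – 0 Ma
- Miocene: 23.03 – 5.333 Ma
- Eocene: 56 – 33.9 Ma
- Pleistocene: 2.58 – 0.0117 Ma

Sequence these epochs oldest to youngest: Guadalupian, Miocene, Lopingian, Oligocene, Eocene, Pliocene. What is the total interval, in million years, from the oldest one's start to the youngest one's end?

Guadalupian, Lopingian, Eocene, Oligocene, Miocene, Pliocene; total span 270.43 Myr

From the excerpt: Guadalupian 273.01–259.51; Miocene 23.03–5.333; Lopingian 259.51–251.902; Oligocene 33.9–23.03; Eocene 56–33.9; Pliocene 5.333–2.58 (Ma).
Larger Ma is earlier, so the oldest is Guadalupian and the youngest is Pliocene; oldest to youngest: Guadalupian, Lopingian, Eocene, Oligocene, Miocene, Pliocene.
Oldest start 273.01 minus youngest end 2.58 gives 270.43 Myr overall.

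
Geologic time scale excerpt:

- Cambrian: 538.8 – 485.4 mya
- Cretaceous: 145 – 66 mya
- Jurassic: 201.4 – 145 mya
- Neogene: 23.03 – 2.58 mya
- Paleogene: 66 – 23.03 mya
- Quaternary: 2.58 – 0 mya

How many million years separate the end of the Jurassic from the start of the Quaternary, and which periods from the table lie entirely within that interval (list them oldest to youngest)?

The Jurassic closes at 145 Ma and the Quaternary opens at 2.58 Ma, so the interval is 145 − 2.58 = 142.42 Myr.
A period fits inside if it starts at or after 145 Ma and ends at or before 2.58 Ma; oldest first that gives Cretaceous, Paleogene, Neogene.

142.42 million years; Cretaceous, Paleogene, Neogene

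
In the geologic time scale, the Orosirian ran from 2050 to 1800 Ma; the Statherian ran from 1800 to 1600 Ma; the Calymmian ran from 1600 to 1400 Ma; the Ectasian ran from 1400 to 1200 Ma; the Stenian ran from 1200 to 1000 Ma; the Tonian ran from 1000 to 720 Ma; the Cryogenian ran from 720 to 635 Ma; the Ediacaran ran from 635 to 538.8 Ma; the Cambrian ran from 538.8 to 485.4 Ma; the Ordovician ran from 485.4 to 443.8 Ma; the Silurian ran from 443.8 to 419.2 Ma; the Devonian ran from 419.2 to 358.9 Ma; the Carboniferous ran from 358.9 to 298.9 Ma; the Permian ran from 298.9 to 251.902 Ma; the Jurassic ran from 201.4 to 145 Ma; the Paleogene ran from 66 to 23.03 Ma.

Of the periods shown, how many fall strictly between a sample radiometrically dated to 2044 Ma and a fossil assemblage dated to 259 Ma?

12

2044 Ma sits inside the Orosirian (2050–1800) and 259 Ma inside the Permian (298.9–251.902); neither of those is wholly between the two dates.
The listed periods lying completely between them are Statherian, Calymmian, Ectasian, Stenian, Tonian, Cryogenian, Ediacaran, Cambrian, Ordovician, Silurian, Devonian, Carboniferous — 12 in all.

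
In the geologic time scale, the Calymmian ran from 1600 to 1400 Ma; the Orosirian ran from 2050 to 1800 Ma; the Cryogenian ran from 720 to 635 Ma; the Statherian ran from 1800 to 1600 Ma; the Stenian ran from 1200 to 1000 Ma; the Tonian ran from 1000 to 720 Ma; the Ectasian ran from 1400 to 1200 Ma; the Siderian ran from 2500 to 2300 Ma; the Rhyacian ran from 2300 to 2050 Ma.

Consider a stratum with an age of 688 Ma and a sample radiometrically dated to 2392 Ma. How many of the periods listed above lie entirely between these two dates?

7

The older date is 2392 Ma and the younger is 688 Ma.
Periods with start < 2392 and end > 688 Ma: Rhyacian (2300–2050), Orosirian (2050–1800), Statherian (1800–1600), Calymmian (1600–1400), Ectasian (1400–1200), Stenian (1200–1000), Tonian (1000–720).
That is 7 complete periods.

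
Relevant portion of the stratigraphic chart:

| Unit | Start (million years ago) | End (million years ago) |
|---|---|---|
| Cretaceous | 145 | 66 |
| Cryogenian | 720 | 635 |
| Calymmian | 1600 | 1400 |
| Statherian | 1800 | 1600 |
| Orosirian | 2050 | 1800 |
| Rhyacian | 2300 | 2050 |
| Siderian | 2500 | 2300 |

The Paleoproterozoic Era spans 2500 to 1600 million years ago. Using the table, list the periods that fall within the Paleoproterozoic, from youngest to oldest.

Statherian, Orosirian, Rhyacian, Siderian

Periods with both bounds inside 2500–1600 Ma: Statherian (1800–1600), Orosirian (2050–1800), Rhyacian (2300–2050), Siderian (2500–2300).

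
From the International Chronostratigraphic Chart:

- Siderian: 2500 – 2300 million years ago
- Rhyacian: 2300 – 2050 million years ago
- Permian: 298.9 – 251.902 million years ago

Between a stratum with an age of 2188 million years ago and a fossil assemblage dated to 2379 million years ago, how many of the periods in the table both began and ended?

0

The older date is 2379 Ma and the younger is 2188 Ma.
No period both begins after 2379 Ma and ends before 2188 Ma, so the count is 0.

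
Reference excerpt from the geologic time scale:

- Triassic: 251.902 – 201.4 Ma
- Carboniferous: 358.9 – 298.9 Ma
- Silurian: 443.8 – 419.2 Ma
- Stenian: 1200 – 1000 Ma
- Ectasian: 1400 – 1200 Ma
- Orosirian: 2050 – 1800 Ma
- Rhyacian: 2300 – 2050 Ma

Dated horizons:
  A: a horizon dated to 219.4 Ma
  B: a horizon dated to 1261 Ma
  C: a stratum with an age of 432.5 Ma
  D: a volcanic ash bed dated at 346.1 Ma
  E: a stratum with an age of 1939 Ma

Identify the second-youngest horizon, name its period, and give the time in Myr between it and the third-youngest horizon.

D, in the Carboniferous; 86.4 million years to C

Sorted youngest-first by Ma: A (219.4), D (346.1), C (432.5), B (1261), E (1939).
The second youngest is D at 346.1 Ma, which lies in 358.9–298.9 Ma: the Carboniferous.
The third youngest is C at 432.5 Ma; separation = |346.1 − 432.5| = 86.4 Myr.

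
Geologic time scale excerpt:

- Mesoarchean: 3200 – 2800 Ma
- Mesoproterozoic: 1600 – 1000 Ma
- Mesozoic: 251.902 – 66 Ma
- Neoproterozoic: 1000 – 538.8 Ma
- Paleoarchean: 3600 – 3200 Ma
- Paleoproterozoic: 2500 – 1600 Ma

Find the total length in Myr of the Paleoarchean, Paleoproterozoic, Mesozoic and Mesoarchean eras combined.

Duration is start − end for each: (3600 − 3200) + (2500 − 1600) + (251.902 − 66) + (3200 − 2800).
That is 400 + 900 + 185.902 + 400, which totals 1885.902 million years.

1885.902 million years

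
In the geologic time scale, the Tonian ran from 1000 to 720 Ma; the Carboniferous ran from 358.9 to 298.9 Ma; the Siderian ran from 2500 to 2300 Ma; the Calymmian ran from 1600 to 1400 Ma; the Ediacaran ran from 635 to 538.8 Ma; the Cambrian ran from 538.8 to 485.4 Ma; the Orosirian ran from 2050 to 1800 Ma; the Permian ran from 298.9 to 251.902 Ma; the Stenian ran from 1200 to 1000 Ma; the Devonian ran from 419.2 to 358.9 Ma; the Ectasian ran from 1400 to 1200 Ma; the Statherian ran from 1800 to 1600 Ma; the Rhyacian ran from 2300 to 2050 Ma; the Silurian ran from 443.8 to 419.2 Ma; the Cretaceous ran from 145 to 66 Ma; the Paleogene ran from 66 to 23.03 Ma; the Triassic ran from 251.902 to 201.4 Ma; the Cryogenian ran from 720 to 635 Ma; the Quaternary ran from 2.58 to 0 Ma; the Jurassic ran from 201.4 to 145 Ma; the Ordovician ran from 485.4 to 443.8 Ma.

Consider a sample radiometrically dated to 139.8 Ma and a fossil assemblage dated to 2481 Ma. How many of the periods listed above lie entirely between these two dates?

17

The older date is 2481 Ma and the younger is 139.8 Ma.
Periods with start < 2481 and end > 139.8 Ma: Rhyacian (2300–2050), Orosirian (2050–1800), Statherian (1800–1600), Calymmian (1600–1400), Ectasian (1400–1200), Stenian (1200–1000), Tonian (1000–720), Cryogenian (720–635), Ediacaran (635–538.8), Cambrian (538.8–485.4), Ordovician (485.4–443.8), Silurian (443.8–419.2), Devonian (419.2–358.9), Carboniferous (358.9–298.9), Permian (298.9–251.902), Triassic (251.902–201.4), Jurassic (201.4–145).
That is 17 complete periods.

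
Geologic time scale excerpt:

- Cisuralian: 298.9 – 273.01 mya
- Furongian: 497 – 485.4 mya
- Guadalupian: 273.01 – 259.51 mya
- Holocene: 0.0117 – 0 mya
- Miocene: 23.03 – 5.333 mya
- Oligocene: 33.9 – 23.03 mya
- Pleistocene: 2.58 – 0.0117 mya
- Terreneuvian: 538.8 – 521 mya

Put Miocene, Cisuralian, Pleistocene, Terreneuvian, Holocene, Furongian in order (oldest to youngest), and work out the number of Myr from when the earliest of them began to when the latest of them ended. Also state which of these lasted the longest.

Terreneuvian, Furongian, Cisuralian, Miocene, Pleistocene, Holocene; total span 538.8 Myr; longest is Cisuralian

Start ages (Ma): Terreneuvian 538.8, Furongian 497, Cisuralian 298.9, Miocene 23.03, Pleistocene 2.58, Holocene 0.0117.
Ordered oldest to youngest: Terreneuvian, Furongian, Cisuralian, Miocene, Pleistocene, Holocene.
Span = 538.8 − 0 = 538.8 Myr.
Durations: Miocene 17.697, Holocene 0.0117, Pleistocene 2.5683, Furongian 11.6, Cisuralian 25.89, Terreneuvian 17.8 → longest is Cisuralian (25.89 Myr).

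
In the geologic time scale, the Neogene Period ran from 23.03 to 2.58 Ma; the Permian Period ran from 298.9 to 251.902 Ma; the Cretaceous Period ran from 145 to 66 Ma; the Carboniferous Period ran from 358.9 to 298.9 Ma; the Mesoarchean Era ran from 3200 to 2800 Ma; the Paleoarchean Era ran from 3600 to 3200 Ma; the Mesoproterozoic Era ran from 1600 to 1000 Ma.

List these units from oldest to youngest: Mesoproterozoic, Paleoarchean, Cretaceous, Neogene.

The oldest of these is Paleoarchean (starts 3600 Ma) and the youngest is Neogene (ends 2.58 Ma).
In between, by decreasing start age: Mesoproterozoic (1600), Cretaceous (145).

Paleoarchean, then Mesoproterozoic, then Cretaceous, then Neogene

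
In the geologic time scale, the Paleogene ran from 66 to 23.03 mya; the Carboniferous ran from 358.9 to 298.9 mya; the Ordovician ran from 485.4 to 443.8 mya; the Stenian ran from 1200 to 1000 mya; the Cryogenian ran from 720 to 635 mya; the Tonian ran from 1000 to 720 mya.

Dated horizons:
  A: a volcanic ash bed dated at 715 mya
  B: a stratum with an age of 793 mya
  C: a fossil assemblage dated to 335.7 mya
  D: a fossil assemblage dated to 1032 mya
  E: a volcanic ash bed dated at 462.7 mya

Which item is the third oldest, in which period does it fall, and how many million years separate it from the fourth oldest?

A, in the Cryogenian; 252.3 million years to E

Sorted oldest-first by Ma: D (1032), B (793), A (715), E (462.7), C (335.7).
The third oldest is A at 715 Ma, which lies in 720–635 Ma: the Cryogenian.
The fourth oldest is E at 462.7 Ma; separation = |715 − 462.7| = 252.3 Myr.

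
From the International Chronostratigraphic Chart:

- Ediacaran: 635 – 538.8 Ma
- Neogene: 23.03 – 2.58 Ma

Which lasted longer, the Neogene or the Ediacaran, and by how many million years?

Ediacaran, by 75.75 million years

Neogene: 23.03 − 2.58 = 20.45 Myr.
Ediacaran: 635 − 538.8 = 96.2 Myr.
Difference: 96.2 − 20.45 = 75.75 Myr, so the Ediacaran was longer.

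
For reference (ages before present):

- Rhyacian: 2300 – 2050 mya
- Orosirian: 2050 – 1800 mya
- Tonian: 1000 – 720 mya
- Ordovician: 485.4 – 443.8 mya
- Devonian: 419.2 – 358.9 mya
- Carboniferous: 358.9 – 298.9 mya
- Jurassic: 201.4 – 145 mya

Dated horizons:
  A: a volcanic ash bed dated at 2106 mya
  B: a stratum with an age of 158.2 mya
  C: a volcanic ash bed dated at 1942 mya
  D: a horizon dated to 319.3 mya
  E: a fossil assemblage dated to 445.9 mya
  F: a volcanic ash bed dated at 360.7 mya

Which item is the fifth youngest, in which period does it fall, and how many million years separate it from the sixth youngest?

C, in the Orosirian; 164 million years to A

Sorted youngest-first by Ma: B (158.2), D (319.3), F (360.7), E (445.9), C (1942), A (2106).
The fifth youngest is C at 1942 Ma, which lies in 2050–1800 Ma: the Orosirian.
The sixth youngest is A at 2106 Ma; separation = |1942 − 2106| = 164 Myr.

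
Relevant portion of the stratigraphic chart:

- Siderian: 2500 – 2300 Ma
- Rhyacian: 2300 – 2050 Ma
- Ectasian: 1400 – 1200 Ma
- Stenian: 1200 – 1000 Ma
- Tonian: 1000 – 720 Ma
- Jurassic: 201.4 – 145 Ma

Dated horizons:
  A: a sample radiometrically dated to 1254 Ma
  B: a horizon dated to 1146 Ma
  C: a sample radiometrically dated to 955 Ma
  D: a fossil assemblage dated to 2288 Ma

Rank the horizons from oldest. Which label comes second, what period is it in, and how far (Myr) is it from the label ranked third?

A, in the Ectasian; 108 million years to B

Sorted oldest-first by Ma: D (2288), A (1254), B (1146), C (955).
The second oldest is A at 1254 Ma, which lies in 1400–1200 Ma: the Ectasian.
The third oldest is B at 1146 Ma; separation = |1254 − 1146| = 108 Myr.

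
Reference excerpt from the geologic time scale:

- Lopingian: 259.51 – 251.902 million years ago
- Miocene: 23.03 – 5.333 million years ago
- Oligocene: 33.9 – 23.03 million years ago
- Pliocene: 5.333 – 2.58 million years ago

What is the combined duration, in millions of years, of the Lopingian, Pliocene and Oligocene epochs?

21.231 million years

Duration is start − end for each: (259.51 − 251.902) + (5.333 − 2.58) + (33.9 − 23.03).
That is 7.608 + 2.753 + 10.87, which totals 21.231 million years.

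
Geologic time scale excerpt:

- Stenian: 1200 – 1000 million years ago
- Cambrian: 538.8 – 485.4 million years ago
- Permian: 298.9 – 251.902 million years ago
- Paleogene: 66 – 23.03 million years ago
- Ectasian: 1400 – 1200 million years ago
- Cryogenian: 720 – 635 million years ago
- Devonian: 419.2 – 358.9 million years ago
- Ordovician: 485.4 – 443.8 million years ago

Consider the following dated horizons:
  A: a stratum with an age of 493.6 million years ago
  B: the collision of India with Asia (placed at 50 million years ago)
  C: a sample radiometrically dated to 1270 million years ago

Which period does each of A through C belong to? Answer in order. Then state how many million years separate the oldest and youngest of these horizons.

A — Cambrian; B — Paleogene; C — Ectasian; span 1220 million years

Match each age against the start–end ranges in the excerpt: A = 493.6 Ma → Cambrian (538.8–485.4); B = 50 Ma → Paleogene (66–23.03); C = 1270 Ma → Ectasian (1400–1200).
The largest age is 1270 Ma and the smallest is 50 Ma; their difference is 1220 Myr.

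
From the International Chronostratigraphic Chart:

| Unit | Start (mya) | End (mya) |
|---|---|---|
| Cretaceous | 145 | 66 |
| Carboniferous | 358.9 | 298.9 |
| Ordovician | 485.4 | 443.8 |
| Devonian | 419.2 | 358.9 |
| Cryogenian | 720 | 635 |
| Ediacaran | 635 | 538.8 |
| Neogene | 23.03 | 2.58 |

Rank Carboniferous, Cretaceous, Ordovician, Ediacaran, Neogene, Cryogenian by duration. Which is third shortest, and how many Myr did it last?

Durations: Carboniferous 60; Cretaceous 79; Ordovician 41.6; Ediacaran 96.2; Neogene 20.45; Cryogenian 85 Myr.
Sorted shortest-first: Neogene (20.45), Ordovician (41.6), Carboniferous (60), Cretaceous (79), Cryogenian (85), Ediacaran (96.2).
The third shortest is Carboniferous at 60 Myr.

Carboniferous, 60 million years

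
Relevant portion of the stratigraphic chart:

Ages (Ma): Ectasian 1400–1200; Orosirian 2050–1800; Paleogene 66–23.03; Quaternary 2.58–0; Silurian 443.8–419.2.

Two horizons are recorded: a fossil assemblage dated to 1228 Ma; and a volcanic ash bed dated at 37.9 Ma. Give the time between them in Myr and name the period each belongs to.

1190.1 million years apart; the first in the Ectasian, the second in the Paleogene

Elapsed time: 1228 − 37.9 = 1190.1 Myr.
1228 Ma lies within 1400–1200 Ma: Ectasian.
37.9 Ma lies within 66–23.03 Ma: Paleogene.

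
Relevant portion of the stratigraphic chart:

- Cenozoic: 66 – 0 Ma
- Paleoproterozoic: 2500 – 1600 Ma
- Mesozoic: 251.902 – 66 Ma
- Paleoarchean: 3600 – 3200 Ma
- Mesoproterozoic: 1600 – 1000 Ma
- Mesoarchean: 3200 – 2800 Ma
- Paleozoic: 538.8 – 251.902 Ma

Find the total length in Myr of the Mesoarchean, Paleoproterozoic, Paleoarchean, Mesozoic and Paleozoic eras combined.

Duration is start − end for each: (3200 − 2800) + (2500 − 1600) + (3600 − 3200) + (251.902 − 66) + (538.8 − 251.902).
That is 400 + 900 + 400 + 185.902 + 286.898, which totals 2172.8 million years.

2172.8 million years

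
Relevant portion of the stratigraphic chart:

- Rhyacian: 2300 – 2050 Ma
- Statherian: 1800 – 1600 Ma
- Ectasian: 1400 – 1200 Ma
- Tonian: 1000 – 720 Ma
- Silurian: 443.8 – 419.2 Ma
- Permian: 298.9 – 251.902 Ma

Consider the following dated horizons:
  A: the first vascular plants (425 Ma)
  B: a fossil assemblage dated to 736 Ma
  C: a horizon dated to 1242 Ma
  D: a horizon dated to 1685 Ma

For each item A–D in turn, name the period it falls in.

Match each age against the start–end ranges in the excerpt: A = 425 Ma → Silurian (443.8–419.2); B = 736 Ma → Tonian (1000–720); C = 1242 Ma → Ectasian (1400–1200); D = 1685 Ma → Statherian (1800–1600).

A — Silurian; B — Tonian; C — Ectasian; D — Statherian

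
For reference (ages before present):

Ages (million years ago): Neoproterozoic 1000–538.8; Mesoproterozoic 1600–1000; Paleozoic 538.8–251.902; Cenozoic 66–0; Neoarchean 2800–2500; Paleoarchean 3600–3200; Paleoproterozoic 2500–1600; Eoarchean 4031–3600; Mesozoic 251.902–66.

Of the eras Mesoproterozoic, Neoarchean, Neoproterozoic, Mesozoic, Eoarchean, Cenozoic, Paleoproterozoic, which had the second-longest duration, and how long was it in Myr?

Durations: Mesoproterozoic 600; Neoarchean 300; Neoproterozoic 461.2; Mesozoic 185.902; Eoarchean 431; Cenozoic 66; Paleoproterozoic 900 Myr.
Sorted longest-first: Paleoproterozoic (900), Mesoproterozoic (600), Neoproterozoic (461.2), Eoarchean (431), Neoarchean (300), Mesozoic (185.902), Cenozoic (66).
The second longest is Mesoproterozoic at 600 Myr.

Mesoproterozoic, 600 million years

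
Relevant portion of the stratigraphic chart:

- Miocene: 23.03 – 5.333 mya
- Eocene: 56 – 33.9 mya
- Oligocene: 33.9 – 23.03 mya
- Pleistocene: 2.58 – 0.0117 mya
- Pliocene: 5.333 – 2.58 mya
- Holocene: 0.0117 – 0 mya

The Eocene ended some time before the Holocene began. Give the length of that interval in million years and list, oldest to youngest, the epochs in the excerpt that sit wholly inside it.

33.8883 million years; Oligocene, Miocene, Pliocene, Pleistocene

The Eocene closes at 33.9 Ma and the Holocene opens at 0.0117 Ma, so the interval is 33.9 − 0.0117 = 33.8883 Myr.
An epoch fits inside if it starts at or after 33.9 Ma and ends at or before 0.0117 Ma; oldest first that gives Oligocene, Miocene, Pliocene, Pleistocene.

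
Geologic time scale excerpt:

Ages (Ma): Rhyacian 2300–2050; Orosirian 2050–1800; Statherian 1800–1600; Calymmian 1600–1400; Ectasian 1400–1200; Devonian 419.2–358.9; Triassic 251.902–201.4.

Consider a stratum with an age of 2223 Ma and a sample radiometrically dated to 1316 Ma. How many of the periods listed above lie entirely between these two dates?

3

2223 Ma sits inside the Rhyacian (2300–2050) and 1316 Ma inside the Ectasian (1400–1200); neither of those is wholly between the two dates.
The listed periods lying completely between them are Orosirian, Statherian, Calymmian — 3 in all.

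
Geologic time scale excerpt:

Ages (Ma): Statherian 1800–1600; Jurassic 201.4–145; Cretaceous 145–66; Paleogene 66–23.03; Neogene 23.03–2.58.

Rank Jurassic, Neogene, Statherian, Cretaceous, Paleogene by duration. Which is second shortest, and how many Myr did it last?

Start − end for each: Jurassic 201.4 − 145 = 56.4; Neogene 23.03 − 2.58 = 20.45; Statherian 1800 − 1600 = 200; Cretaceous 145 − 66 = 79; Paleogene 66 − 23.03 = 42.97.
Ranking these from shortest: Neogene < Paleogene < Jurassic < Cretaceous < Statherian.
Position 2 in that ranking is Paleogene, which lasted 42.97 Myr.

Paleogene, 42.97 million years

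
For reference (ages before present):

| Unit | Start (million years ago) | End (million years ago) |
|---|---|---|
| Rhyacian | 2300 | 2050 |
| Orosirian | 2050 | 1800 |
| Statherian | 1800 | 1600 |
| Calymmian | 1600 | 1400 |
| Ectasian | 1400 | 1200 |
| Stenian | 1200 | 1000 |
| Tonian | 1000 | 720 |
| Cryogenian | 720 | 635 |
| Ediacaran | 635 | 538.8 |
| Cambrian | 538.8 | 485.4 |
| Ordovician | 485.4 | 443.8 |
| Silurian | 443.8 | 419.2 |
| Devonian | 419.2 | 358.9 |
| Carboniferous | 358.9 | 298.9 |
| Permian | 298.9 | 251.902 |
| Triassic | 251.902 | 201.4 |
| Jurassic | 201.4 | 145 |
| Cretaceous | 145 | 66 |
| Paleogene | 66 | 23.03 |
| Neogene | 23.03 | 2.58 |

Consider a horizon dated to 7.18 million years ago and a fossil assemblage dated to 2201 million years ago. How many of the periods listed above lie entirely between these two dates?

18

The older date is 2201 Ma and the younger is 7.18 Ma.
Periods with start < 2201 and end > 7.18 Ma: Orosirian (2050–1800), Statherian (1800–1600), Calymmian (1600–1400), Ectasian (1400–1200), Stenian (1200–1000), Tonian (1000–720), Cryogenian (720–635), Ediacaran (635–538.8), Cambrian (538.8–485.4), Ordovician (485.4–443.8), Silurian (443.8–419.2), Devonian (419.2–358.9), Carboniferous (358.9–298.9), Permian (298.9–251.902), Triassic (251.902–201.4), Jurassic (201.4–145), Cretaceous (145–66), Paleogene (66–23.03).
That is 18 complete periods.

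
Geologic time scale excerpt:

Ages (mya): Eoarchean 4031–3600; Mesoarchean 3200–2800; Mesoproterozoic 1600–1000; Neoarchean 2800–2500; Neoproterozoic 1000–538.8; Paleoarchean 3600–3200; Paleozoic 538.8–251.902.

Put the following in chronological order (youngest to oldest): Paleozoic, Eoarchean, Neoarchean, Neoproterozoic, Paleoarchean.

Sorting by start age (ascending Ma, since larger Ma = older): Paleozoic began 538.8, Neoproterozoic began 1000, Neoarchean began 2800, Paleoarchean began 3600, Eoarchean began 4031.

Paleozoic, Neoproterozoic, Neoarchean, Paleoarchean, Eoarchean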